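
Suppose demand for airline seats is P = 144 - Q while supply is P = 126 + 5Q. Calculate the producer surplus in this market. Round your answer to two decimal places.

Setting demand equal to supply, 18 = 6Q, so Q* = 3 and P* = 141.
PS is the area between P* and the supply curve from 0 to Q*: (1/2)(3)(15) = 22.5.

22.50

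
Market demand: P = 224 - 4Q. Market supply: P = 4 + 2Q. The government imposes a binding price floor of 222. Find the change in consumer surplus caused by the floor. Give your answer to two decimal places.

Free-market equilibrium: 224 - 4Q = 4 + 2Q gives Q* = 36.6667, P* = 77.3333.
At P = 222, buyers demand (224 - 222)/4 = 0.5 while sellers would supply more, so the quantity traded is 0.5 at price 222.
CS goes from (1/2)(36.6667)(146.6667) = 2688.8889 to 0.5 (computed as (224 - 222)(0.5) - (1/2)(4)(0.5)^2), a change of -2688.3889.

-2688.39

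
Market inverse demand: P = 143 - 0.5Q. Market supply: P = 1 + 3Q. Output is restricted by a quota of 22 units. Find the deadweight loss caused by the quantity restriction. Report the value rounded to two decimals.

Without the quota, 143 - 0.5Q = 1 + 3Q gives Q* = 40.5714.
At Q = 22 the demand price is 143 - 0.5(22) = 132 and the supply price is 1 + 3(22) = 67.
Deadweight loss is the triangle between the curves from 22 to 40.5714: (1/2)(132 - 67)(40.5714 - 22) = 603.5714.

603.57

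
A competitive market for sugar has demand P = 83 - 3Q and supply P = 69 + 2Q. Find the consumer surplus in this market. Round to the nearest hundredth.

Equilibrium: 83 - 3Q = 69 + 2Q, so Q* = 2.8 and P* = 74.6.
CS is the area between the demand curve and P* from 0 to Q*: (1/2)(2.8)(8.4) = 11.76.

11.76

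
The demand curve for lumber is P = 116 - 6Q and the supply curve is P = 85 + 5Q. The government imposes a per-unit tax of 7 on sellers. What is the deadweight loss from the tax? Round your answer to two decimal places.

2.23

Pre-tax equilibrium: 116 - 6Q = 85 + 5Q gives Q* = 2.8182, P* = 99.0909.
A tax on sellers shifts supply up by 7: 116 - 6Q = 85 + 5Q + 7, so Q_t = 2.1818. Buyers pay P_b = 102.9091; sellers receive P_s = P_b - 7 = 95.9091.
Deadweight loss is the triangle between the curves from Q_t to Q*: (1/2)(2.8182 - 2.1818)(7) = 2.2273.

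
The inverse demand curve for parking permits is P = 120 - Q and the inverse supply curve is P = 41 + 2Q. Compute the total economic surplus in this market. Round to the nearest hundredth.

Set 120 - Q = 41 + 2Q, which gives 79 = 3Q, so Q* = 26.3333 and P* = 120 - (26.3333) = 93.6667.
Total surplus is the full triangle between the curves from 0 to Q*: (1/2)(26.3333)(120 - 41) = 1040.1667.

1040.17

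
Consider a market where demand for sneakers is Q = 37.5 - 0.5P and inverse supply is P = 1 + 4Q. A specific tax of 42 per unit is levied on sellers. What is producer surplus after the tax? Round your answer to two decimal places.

Rewriting demand in inverse form: P = 75 - 2Q.
Without the tax, 75 - 2Q = 1 + 4Q so Q* = 12.3333 and P* = 50.3333.
A tax on sellers shifts supply up by 42: 75 - 2Q = 1 + 4Q + 42, so Q_t = 5.3333. Buyers pay P_b = 64.3333; sellers receive P_s = P_b - 42 = 22.3333.
PS = (1/2)(Q_t)(P_s - 1) = (1/2)(5.3333)(21.3333) = 56.8889.

56.89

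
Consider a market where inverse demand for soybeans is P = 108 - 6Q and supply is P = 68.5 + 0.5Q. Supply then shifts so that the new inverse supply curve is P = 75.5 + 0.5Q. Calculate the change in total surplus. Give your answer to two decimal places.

Initial equilibrium: Q_0 = 6.0769, P_0 = 71.5385; CS_0 = (1/2)(6.0769)(36.4615) = 110.787, PS_0 = (1/2)(6.0769)(3.0385) = 9.2322.
New equilibrium: 108 - 6Q = 75.5 + 0.5Q gives Q_1 = 5, P_1 = 78; CS_1 = 75, PS_1 = 6.25.
Change in total surplus = (75 + 6.25) - (110.787 + 9.2322) = -38.7692.

-38.77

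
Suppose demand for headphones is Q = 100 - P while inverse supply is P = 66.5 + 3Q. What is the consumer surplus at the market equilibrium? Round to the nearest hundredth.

35.07

Rewriting demand in inverse form: P = 100 - Q.
Set 100 - Q = 66.5 + 3Q, which gives 33.5 = 4Q, so Q* = 8.375 and P* = 100 - (8.375) = 91.625.
Consumer surplus is the triangle under demand above P*: (1/2)(8.375)(100 - 91.625) = (1/2)(8.375)(8.375) = 35.0703.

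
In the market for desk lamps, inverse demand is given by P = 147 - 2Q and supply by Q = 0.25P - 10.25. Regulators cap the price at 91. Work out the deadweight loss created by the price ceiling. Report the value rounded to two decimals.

80.08

Rewriting supply in inverse form: P = 41 + 4Q.
Without the control, 147 - 2Q = 41 + 4Q so Q* = 17.6667 and P* = 111.6667.
At the ceiling price 91, quantity supplied is (91 - 41)/4 = 12.5; supply is the short side, so Q = 12.5 trades at P = 91.
The lost-trades triangle has base Q* - 12.5 = 5.1667 and height equal to the gap between the curves at Q = 12.5, which is 122 - 91 = 31. DWL = (1/2)(5.1667)(31) = 80.0833.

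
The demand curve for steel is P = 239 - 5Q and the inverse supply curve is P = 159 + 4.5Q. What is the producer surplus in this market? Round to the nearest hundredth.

Equilibrium: 239 - 5Q = 159 + 4.5Q, so Q* = 8.4211 and P* = 196.8947.
Producer surplus is the triangle above supply below P*: (1/2)(8.4211)(196.8947 - 159) = (1/2)(8.4211)(37.8947) = 159.5568.

159.56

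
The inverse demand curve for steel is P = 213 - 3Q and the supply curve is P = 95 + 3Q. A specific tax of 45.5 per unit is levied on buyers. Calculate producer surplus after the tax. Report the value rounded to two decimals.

Without the tax, 213 - 3Q = 95 + 3Q so Q* = 19.6667 and P* = 154.
With the tax, buyers' net willingness to pay falls by 45.5: (213 - 45.5) - 3Q = 95 + 3Q, so Q_t = 12.0833. Buyers pay P_b = 176.75; sellers receive P_s = P_b - 45.5 = 131.25.
Producer surplus is the triangle above supply below P_s: (1/2)(12.0833)(131.25 - 95) = 219.0104.

219.01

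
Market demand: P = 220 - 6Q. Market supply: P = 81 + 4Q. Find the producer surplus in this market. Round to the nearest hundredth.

Equilibrium: 220 - 6Q = 81 + 4Q, so Q* = 13.9 and P* = 136.6.
PS is the area between P* and the supply curve from 0 to Q*: (1/2)(13.9)(55.6) = 386.42.

386.42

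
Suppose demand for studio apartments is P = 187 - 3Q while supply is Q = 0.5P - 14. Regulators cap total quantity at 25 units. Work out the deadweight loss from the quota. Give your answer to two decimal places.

Rewriting supply in inverse form: P = 28 + 2Q.
Without the quota, 187 - 3Q = 28 + 2Q gives Q* = 31.8.
At Q = 25 the demand price is 187 - 3(25) = 112 and the supply price is 28 + 2(25) = 78.
DWL = (1/2)(gap between curves at 25) x (Q* - 25) = (1/2)(34)(6.8) = 115.6.

115.60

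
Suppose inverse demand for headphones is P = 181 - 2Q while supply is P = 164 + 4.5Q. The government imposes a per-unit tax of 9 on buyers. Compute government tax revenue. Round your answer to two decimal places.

Without the tax, 181 - 2Q = 164 + 4.5Q so Q* = 2.6154 and P* = 175.7692.
A tax on buyers shifts demand down by 9: (181 - 9) - 2Q = 164 + 4.5Q, so Q_t = 1.2308. Buyers pay P_b = 178.5385; sellers receive P_s = P_b - 9 = 169.5385.
Tax revenue = t x Q_t = 9 x 1.2308 = 11.0769.

11.08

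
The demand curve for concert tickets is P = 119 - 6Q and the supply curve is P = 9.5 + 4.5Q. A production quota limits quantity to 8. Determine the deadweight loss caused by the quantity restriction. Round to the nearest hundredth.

30.96

Unrestricted equilibrium: Q* = (119 - 9.5)/(6 + 4.5) = 10.4286.
At Q = 8 the demand price is 119 - 6(8) = 71 and the supply price is 9.5 + 4.5(8) = 45.5.
Deadweight loss is the triangle between the curves from 8 to 10.4286: (1/2)(71 - 45.5)(10.4286 - 8) = 30.9643.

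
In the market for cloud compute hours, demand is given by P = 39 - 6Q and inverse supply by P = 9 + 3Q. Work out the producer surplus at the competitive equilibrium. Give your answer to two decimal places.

16.67

Equilibrium: 39 - 6Q = 9 + 3Q, so Q* = 3.3333 and P* = 19.
The supply curve's price intercept is 9, so PS = (1/2)(Q*)(P* - 9) = (1/2)(3.3333)(10) = 16.6667.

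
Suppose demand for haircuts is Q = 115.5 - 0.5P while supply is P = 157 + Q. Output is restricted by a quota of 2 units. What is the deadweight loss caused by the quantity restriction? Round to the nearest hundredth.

770.67

Rewriting demand in inverse form: P = 231 - 2Q.
Unrestricted equilibrium: Q* = (231 - 157)/(2 + 1) = 24.6667.
At Q = 2 the demand price is 231 - 2(2) = 227 and the supply price is 157 + (2) = 159.
DWL = (1/2)(gap between curves at 2) x (Q* - 2) = (1/2)(68)(22.6667) = 770.6667.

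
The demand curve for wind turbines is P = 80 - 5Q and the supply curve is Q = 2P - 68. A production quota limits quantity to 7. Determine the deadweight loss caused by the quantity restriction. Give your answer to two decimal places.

5.11

Rewriting supply in inverse form: P = 34 + 0.5Q.
Without the quota, 80 - 5Q = 34 + 0.5Q gives Q* = 8.3636.
At Q = 7 the demand price is 80 - 5(7) = 45 and the supply price is 34 + 0.5(7) = 37.5.
Deadweight loss is the triangle between the curves from 7 to 8.3636: (1/2)(45 - 37.5)(8.3636 - 7) = 5.1136.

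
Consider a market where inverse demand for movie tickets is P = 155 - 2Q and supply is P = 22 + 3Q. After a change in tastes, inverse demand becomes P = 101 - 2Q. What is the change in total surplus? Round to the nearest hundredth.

-1144.80

Initial equilibrium: Q_0 = 26.6, P_0 = 101.8; CS_0 = (1/2)(26.6)(53.2) = 707.56, PS_0 = (1/2)(26.6)(79.8) = 1061.34.
New equilibrium: 101 - 2Q = 22 + 3Q gives Q_1 = 15.8, P_1 = 69.4; CS_1 = 249.64, PS_1 = 374.46.
Change in total surplus = (249.64 + 374.46) - (707.56 + 1061.34) = -1144.8.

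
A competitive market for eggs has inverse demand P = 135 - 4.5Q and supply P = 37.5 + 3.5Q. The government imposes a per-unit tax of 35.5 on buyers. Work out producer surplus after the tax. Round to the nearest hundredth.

Without the tax, 135 - 4.5Q = 37.5 + 3.5Q so Q* = 12.1875 and P* = 80.1562.
With the tax, buyers' net willingness to pay falls by 35.5: (135 - 35.5) - 4.5Q = 37.5 + 3.5Q, so Q_t = 7.75. Buyers pay P_b = 100.125; sellers receive P_s = P_b - 35.5 = 64.625.
PS = (1/2)(Q_t)(P_s - 37.5) = (1/2)(7.75)(27.125) = 105.1094.

105.11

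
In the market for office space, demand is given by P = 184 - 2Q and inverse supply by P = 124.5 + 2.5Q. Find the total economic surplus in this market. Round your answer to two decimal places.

Set 184 - 2Q = 124.5 + 2.5Q, which gives 59.5 = 4.5Q, so Q* = 13.2222 and P* = 184 - 2(13.2222) = 157.5556.
Total surplus is the full triangle between the curves from 0 to Q*: (1/2)(13.2222)(184 - 124.5) = 393.3611.

393.36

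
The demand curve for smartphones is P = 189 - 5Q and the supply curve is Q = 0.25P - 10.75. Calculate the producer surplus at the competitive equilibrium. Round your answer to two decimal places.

Rewriting supply in inverse form: P = 43 + 4Q.
Setting demand equal to supply, 146 = 9Q, so Q* = 16.2222 and P* = 107.8889.
Producer surplus is the triangle above supply below P*: (1/2)(16.2222)(107.8889 - 43) = (1/2)(16.2222)(64.8889) = 526.321.

526.32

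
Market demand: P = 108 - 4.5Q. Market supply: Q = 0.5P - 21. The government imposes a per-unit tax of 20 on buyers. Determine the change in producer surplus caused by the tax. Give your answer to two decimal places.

-53.02

Rewriting supply in inverse form: P = 42 + 2Q.
Pre-tax equilibrium: 108 - 4.5Q = 42 + 2Q gives Q* = 10.1538, P* = 62.3077.
With the tax, buyers' net willingness to pay falls by 20: (108 - 20) - 4.5Q = 42 + 2Q, so Q_t = 7.0769. Buyers pay P_b = 76.1538; sellers receive P_s = P_b - 20 = 56.1538.
PS falls from (1/2)(10.1538)(20.3077) = 103.1006 to (1/2)(7.0769)(14.1538) = 50.0828, a change of -53.0178.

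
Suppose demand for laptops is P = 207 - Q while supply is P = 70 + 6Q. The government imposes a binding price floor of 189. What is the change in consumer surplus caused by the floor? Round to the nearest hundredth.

-29.52

Free-market equilibrium: 207 - Q = 70 + 6Q gives Q* = 19.5714, P* = 187.4286.
At P = 189, buyers demand (207 - 189)/1 = 18 while sellers would supply more, so the quantity traded is 18 at price 189.
CS goes from (1/2)(19.5714)(19.5714) = 191.5204 to 162 (computed as (207 - 189)(18) - (1/2)(1)(18)^2), a change of -29.5204.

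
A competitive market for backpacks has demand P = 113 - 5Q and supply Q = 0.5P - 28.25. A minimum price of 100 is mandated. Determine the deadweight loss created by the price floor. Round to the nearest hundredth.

Rewriting supply in inverse form: P = 56.5 + 2Q.
Without the control, 113 - 5Q = 56.5 + 2Q so Q* = 8.0714 and P* = 72.6429.
At P = 100, buyers demand (113 - 100)/5 = 2.6 while sellers would supply more, so the quantity traded is 2.6 at price 100.
At Q = 2.6 the demand price is 100 and the supply price is 61.7. Deadweight loss is the triangle between the curves from 2.6 to 8.0714: (1/2)(100 - 61.7)(8.0714 - 2.6) = 104.7779.

104.78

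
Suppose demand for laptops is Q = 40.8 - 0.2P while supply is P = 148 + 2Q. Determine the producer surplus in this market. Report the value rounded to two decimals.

64.00

Rewriting demand in inverse form: P = 204 - 5Q.
Equilibrium: 204 - 5Q = 148 + 2Q, so Q* = 8 and P* = 164.
The supply curve's price intercept is 148, so PS = (1/2)(Q*)(P* - 148) = (1/2)(8)(16) = 64.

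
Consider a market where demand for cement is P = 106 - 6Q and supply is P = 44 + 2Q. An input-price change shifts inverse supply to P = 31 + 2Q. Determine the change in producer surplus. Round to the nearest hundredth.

27.83

Initial equilibrium: Q_0 = 7.75, P_0 = 59.5; CS_0 = (1/2)(7.75)(46.5) = 180.1875, PS_0 = (1/2)(7.75)(15.5) = 60.0625.
New equilibrium: 106 - 6Q = 31 + 2Q gives Q_1 = 9.375, P_1 = 49.75; CS_1 = 263.6719, PS_1 = 87.8906.
Change in producer surplus = 87.8906 - 60.0625 = 27.8281.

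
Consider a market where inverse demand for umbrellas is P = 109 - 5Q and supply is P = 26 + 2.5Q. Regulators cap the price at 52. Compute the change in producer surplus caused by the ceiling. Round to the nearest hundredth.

Without the control, 109 - 5Q = 26 + 2.5Q so Q* = 11.0667 and P* = 53.6667.
At P = 52, sellers supply (52 - 26)/2.5 = 10.4 while buyers want more, so the quantity traded is 10.4 at price 52.
PS goes from (1/2)(11.0667)(27.6667) = 153.0889 to 135.2 (computed as (52 - 26)(10.4) - (1/2)(2.5)(10.4)^2), a change of -17.8889.

-17.89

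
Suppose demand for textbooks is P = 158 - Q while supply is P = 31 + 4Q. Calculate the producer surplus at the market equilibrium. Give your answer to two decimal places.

Set 158 - Q = 31 + 4Q, which gives 127 = 5Q, so Q* = 25.4 and P* = 158 - (25.4) = 132.6.
Producer surplus is the triangle above supply below P*: (1/2)(25.4)(132.6 - 31) = (1/2)(25.4)(101.6) = 1290.32.

1290.32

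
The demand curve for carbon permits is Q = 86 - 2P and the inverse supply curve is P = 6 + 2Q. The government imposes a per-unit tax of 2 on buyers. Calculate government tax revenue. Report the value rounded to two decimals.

28.00

Rewriting demand in inverse form: P = 43 - 0.5Q.
Without the tax, 43 - 0.5Q = 6 + 2Q so Q* = 14.8 and P* = 35.6.
A tax on buyers shifts demand down by 2: (43 - 2) - 0.5Q = 6 + 2Q, so Q_t = 14. Buyers pay P_b = 36; sellers receive P_s = P_b - 2 = 34.
Tax revenue = t x Q_t = 2 x 14 = 28.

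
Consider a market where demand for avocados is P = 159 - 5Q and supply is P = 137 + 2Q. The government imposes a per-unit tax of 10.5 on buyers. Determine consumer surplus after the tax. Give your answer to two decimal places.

6.75

Without the tax, 159 - 5Q = 137 + 2Q so Q* = 3.1429 and P* = 143.2857.
A tax on buyers shifts demand down by 10.5: (159 - 10.5) - 5Q = 137 + 2Q, so Q_t = 1.6429. Buyers pay P_b = 150.7857; sellers receive P_s = P_b - 10.5 = 140.2857.
Consumer surplus is the triangle under demand above P_b: (1/2)(1.6429)(159 - 150.7857) = 6.7474.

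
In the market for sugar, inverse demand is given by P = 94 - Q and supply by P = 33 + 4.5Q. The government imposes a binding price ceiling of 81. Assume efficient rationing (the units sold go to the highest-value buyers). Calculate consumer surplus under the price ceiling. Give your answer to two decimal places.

Free-market equilibrium: 94 - Q = 33 + 4.5Q gives Q* = 11.0909, P* = 82.9091.
At P = 81, sellers supply (81 - 33)/4.5 = 10.6667 while buyers want more, so the quantity traded is 10.6667 at price 81.
The demand price at Q = 10.6667 is 83.3333. CS is the trapezoid between demand and 81 over [0, 10.6667]: (1/2)[(94 - 81) + (83.3333 - 81)](10.6667) = 81.7778.

81.78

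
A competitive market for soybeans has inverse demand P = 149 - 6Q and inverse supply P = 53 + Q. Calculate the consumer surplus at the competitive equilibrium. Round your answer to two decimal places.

Setting demand equal to supply, 96 = 7Q, so Q* = 13.7143 and P* = 66.7143.
CS is the area between the demand curve and P* from 0 to Q*: (1/2)(13.7143)(82.2857) = 564.2449.

564.24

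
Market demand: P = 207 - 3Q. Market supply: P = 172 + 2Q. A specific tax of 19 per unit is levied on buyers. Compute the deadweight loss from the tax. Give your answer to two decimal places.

36.10

Pre-tax equilibrium: 207 - 3Q = 172 + 2Q gives Q* = 7, P* = 186.
A tax on buyers shifts demand down by 19: (207 - 19) - 3Q = 172 + 2Q, so Q_t = 3.2. Buyers pay P_b = 197.4; sellers receive P_s = P_b - 19 = 178.4.
Deadweight loss is the triangle between the curves from Q_t to Q*: (1/2)(7 - 3.2)(19) = 36.1.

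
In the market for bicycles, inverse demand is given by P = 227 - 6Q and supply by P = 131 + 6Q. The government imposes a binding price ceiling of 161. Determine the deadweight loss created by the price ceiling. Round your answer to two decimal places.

Free-market equilibrium: 227 - 6Q = 131 + 6Q gives Q* = 8, P* = 179.
At the ceiling price 161, quantity supplied is (161 - 131)/6 = 5; supply is the short side, so Q = 5 trades at P = 161.
The lost-trades triangle has base Q* - 5 = 3 and height equal to the gap between the curves at Q = 5, which is 197 - 161 = 36. DWL = (1/2)(3)(36) = 54.

54.00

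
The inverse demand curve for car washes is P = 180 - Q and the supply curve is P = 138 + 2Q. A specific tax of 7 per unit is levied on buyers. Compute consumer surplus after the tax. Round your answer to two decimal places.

Pre-tax equilibrium: 180 - Q = 138 + 2Q gives Q* = 14, P* = 166.
With the tax, buyers' net willingness to pay falls by 7: (180 - 7) - Q = 138 + 2Q, so Q_t = 11.6667. Buyers pay P_b = 168.3333; sellers receive P_s = P_b - 7 = 161.3333.
CS = (1/2)(Q_t)(180 - P_b) = (1/2)(11.6667)(11.6667) = 68.0556.

68.06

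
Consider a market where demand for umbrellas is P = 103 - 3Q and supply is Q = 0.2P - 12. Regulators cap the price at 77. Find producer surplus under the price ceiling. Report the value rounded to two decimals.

Rewriting supply in inverse form: P = 60 + 5Q.
Without the control, 103 - 3Q = 60 + 5Q so Q* = 5.375 and P* = 86.875.
At the ceiling price 77, quantity supplied is (77 - 60)/5 = 3.4; supply is the short side, so Q = 3.4 trades at P = 77.
PS is the triangle above supply below 77: (1/2)(3.4)(77 - 60) = 28.9.

28.90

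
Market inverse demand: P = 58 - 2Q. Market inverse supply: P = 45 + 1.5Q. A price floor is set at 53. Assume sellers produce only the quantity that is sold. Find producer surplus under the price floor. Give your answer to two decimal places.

15.31

Free-market equilibrium: 58 - 2Q = 45 + 1.5Q gives Q* = 3.7143, P* = 50.5714.
At the floor price 53, quantity demanded is (58 - 53)/2 = 2.5; demand is the short side, so Q = 2.5 trades at P = 53.
The supply price at Q = 2.5 is 48.75. PS is the trapezoid between 53 and supply over [0, 2.5]: (1/2)[(53 - 45) + (53 - 48.75)](2.5) = 15.3125.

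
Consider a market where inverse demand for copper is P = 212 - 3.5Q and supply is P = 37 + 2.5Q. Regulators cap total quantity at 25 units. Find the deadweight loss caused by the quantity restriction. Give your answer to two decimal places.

Unrestricted equilibrium: Q* = (212 - 37)/(3.5 + 2.5) = 29.1667.
At Q = 25 the demand price is 212 - 3.5(25) = 124.5 and the supply price is 37 + 2.5(25) = 99.5.
Deadweight loss is the triangle between the curves from 25 to 29.1667: (1/2)(124.5 - 99.5)(29.1667 - 25) = 52.0833.

52.08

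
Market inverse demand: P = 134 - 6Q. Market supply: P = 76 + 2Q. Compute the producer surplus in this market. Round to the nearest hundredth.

52.56

Setting demand equal to supply, 58 = 8Q, so Q* = 7.25 and P* = 90.5.
PS is the area between P* and the supply curve from 0 to Q*: (1/2)(7.25)(14.5) = 52.5625.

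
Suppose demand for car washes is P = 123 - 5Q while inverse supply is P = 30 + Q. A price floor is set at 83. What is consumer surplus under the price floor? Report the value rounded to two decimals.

160.00

Free-market equilibrium: 123 - 5Q = 30 + Q gives Q* = 15.5, P* = 45.5.
At P = 83, buyers demand (123 - 83)/5 = 8 while sellers would supply more, so the quantity traded is 8 at price 83.
CS is the triangle under demand above 83: (1/2)(8)(123 - 83) = 160.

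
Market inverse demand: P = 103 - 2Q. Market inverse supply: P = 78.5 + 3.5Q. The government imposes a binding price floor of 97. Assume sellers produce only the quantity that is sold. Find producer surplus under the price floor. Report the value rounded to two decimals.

39.75

Without the control, 103 - 2Q = 78.5 + 3.5Q so Q* = 4.4545 and P* = 94.0909.
At P = 97, buyers demand (103 - 97)/2 = 3 while sellers would supply more, so the quantity traded is 3 at price 97.
The supply price at Q = 3 is 89. PS is the trapezoid between 97 and supply over [0, 3]: (1/2)[(97 - 78.5) + (97 - 89)](3) = 39.75.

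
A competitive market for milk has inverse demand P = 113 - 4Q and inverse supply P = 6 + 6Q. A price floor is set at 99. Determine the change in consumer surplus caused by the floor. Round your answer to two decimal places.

Free-market equilibrium: 113 - 4Q = 6 + 6Q gives Q* = 10.7, P* = 70.2.
At the floor price 99, quantity demanded is (113 - 99)/4 = 3.5; demand is the short side, so Q = 3.5 trades at P = 99.
CS goes from (1/2)(10.7)(42.8) = 228.98 to 24.5 (computed as (113 - 99)(3.5) - (1/2)(4)(3.5)^2), a change of -204.48.

-204.48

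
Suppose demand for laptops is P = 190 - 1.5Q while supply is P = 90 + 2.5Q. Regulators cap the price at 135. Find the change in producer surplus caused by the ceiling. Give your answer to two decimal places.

-376.25

Without the control, 190 - 1.5Q = 90 + 2.5Q so Q* = 25 and P* = 152.5.
At P = 135, sellers supply (135 - 90)/2.5 = 18 while buyers want more, so the quantity traded is 18 at price 135.
PS goes from (1/2)(25)(62.5) = 781.25 to 405 (computed as (135 - 90)(18) - (1/2)(2.5)(18)^2), a change of -376.25.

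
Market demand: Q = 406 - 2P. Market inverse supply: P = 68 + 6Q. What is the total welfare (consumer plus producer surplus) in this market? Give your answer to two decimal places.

Rewriting demand in inverse form: P = 203 - 0.5Q.
Setting demand equal to supply, 135 = 6.5Q, so Q* = 20.7692 and P* = 192.6154.
Total surplus is the full triangle between the curves from 0 to Q*: (1/2)(20.7692)(203 - 68) = 1401.9231.

1401.92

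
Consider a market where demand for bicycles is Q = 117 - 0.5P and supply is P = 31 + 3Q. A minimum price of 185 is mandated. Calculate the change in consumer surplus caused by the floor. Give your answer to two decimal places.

-1048.11

Rewriting demand in inverse form: P = 234 - 2Q.
Free-market equilibrium: 234 - 2Q = 31 + 3Q gives Q* = 40.6, P* = 152.8.
At P = 185, buyers demand (234 - 185)/2 = 24.5 while sellers would supply more, so the quantity traded is 24.5 at price 185.
CS goes from (1/2)(40.6)(81.2) = 1648.36 to 600.25 (computed as (234 - 185)(24.5) - (1/2)(2)(24.5)^2), a change of -1048.11.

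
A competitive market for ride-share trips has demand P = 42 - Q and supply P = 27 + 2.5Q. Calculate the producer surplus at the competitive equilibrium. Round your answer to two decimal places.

Equilibrium: 42 - Q = 27 + 2.5Q, so Q* = 4.2857 and P* = 37.7143.
The supply curve's price intercept is 27, so PS = (1/2)(Q*)(P* - 27) = (1/2)(4.2857)(10.7143) = 22.9592.

22.96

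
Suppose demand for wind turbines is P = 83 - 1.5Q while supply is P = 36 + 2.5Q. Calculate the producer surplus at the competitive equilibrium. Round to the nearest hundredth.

Equilibrium: 83 - 1.5Q = 36 + 2.5Q, so Q* = 11.75 and P* = 65.375.
PS is the area between P* and the supply curve from 0 to Q*: (1/2)(11.75)(29.375) = 172.5781.

172.58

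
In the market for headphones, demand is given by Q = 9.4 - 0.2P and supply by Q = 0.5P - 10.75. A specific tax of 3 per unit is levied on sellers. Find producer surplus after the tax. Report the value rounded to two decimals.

Rewriting demand in inverse form: P = 47 - 5Q.
Rewriting supply in inverse form: P = 21.5 + 2Q.
Pre-tax equilibrium: 47 - 5Q = 21.5 + 2Q gives Q* = 3.6429, P* = 28.7857.
With the tax, sellers need 3 more per unit: 47 - 5Q = 21.5 + 2Q + 3, so Q_t = 3.2143. Buyers pay P_b = 30.9286; sellers receive P_s = P_b - 3 = 27.9286.
Producer surplus is the triangle above supply below P_s: (1/2)(3.2143)(27.9286 - 21.5) = 10.3316.

10.33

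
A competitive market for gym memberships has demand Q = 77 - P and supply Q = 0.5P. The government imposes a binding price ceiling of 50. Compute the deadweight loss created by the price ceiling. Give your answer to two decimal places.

Rewriting demand in inverse form: P = 77 - Q.
Rewriting supply in inverse form: P = 2Q.
Free-market equilibrium: 77 - Q = 2Q gives Q* = 25.6667, P* = 51.3333.
At the ceiling price 50, quantity supplied is (50 - 0)/2 = 25; supply is the short side, so Q = 25 trades at P = 50.
At Q = 25 the demand price is 52 and the supply price is 50. Deadweight loss is the triangle between the curves from 25 to 25.6667: (1/2)(52 - 50)(25.6667 - 25) = 0.6667.

0.67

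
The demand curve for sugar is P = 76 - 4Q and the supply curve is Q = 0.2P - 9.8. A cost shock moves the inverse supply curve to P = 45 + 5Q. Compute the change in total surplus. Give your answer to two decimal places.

Rewriting supply in inverse form: P = 49 + 5Q.
Initial equilibrium: Q_0 = 3, P_0 = 64; CS_0 = (1/2)(3)(12) = 18, PS_0 = (1/2)(3)(15) = 22.5.
New equilibrium: 76 - 4Q = 45 + 5Q gives Q_1 = 3.4444, P_1 = 62.2222; CS_1 = 23.7284, PS_1 = 29.6605.
Change in total surplus = (23.7284 + 29.6605) - (18 + 22.5) = 12.8889.

12.89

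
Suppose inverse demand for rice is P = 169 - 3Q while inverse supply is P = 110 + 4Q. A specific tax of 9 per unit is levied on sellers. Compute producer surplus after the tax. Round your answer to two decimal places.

Pre-tax equilibrium: 169 - 3Q = 110 + 4Q gives Q* = 8.4286, P* = 143.7143.
A tax on sellers shifts supply up by 9: 169 - 3Q = 110 + 4Q + 9, so Q_t = 7.1429. Buyers pay P_b = 147.5714; sellers receive P_s = P_b - 9 = 138.5714.
PS = (1/2)(Q_t)(P_s - 110) = (1/2)(7.1429)(28.5714) = 102.0408.

102.04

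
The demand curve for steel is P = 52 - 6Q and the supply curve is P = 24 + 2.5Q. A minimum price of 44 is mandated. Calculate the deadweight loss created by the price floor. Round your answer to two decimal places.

16.34

Without the control, 52 - 6Q = 24 + 2.5Q so Q* = 3.2941 and P* = 32.2353.
At the floor price 44, quantity demanded is (52 - 44)/6 = 1.3333; demand is the short side, so Q = 1.3333 trades at P = 44.
At Q = 1.3333 the demand price is 44 and the supply price is 27.3333. Deadweight loss is the triangle between the curves from 1.3333 to 3.2941: (1/2)(44 - 27.3333)(3.2941 - 1.3333) = 16.3399.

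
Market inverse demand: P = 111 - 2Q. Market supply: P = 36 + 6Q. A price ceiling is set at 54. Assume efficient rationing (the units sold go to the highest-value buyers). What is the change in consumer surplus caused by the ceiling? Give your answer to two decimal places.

74.11

Free-market equilibrium: 111 - 2Q = 36 + 6Q gives Q* = 9.375, P* = 92.25.
At the ceiling price 54, quantity supplied is (54 - 36)/6 = 3; supply is the short side, so Q = 3 trades at P = 54.
CS goes from (1/2)(9.375)(18.75) = 87.8906 to 162 (computed as (111 - 54)(3) - (1/2)(2)(3)^2), a change of 74.1094.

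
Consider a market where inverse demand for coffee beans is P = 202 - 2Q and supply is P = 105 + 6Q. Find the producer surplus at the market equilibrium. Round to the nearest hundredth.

Set 202 - 2Q = 105 + 6Q, which gives 97 = 8Q, so Q* = 12.125 and P* = 202 - 2(12.125) = 177.75.
PS is the area between P* and the supply curve from 0 to Q*: (1/2)(12.125)(72.75) = 441.0469.

441.05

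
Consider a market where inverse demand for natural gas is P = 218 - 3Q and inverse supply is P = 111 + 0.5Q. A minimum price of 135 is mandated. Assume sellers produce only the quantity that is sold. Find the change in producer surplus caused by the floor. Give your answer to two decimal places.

Free-market equilibrium: 218 - 3Q = 111 + 0.5Q gives Q* = 30.5714, P* = 126.2857.
At P = 135, buyers demand (218 - 135)/3 = 27.6667 while sellers would supply more, so the quantity traded is 27.6667 at price 135.
PS goes from (1/2)(30.5714)(15.2857) = 233.6531 to 472.6389 (computed as (135 - 111)(27.6667) - (1/2)(0.5)(27.6667)^2), a change of 238.9858.

238.99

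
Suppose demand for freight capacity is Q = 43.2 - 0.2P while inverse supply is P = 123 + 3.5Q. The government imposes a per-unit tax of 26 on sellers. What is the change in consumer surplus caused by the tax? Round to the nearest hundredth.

Rewriting demand in inverse form: P = 216 - 5Q.
Pre-tax equilibrium: 216 - 5Q = 123 + 3.5Q gives Q* = 10.9412, P* = 161.2941.
With the tax, sellers need 26 more per unit: 216 - 5Q = 123 + 3.5Q + 26, so Q_t = 7.8824. Buyers pay P_b = 176.5882; sellers receive P_s = P_b - 26 = 150.5882.
Consumers lose the trapezoid between P* and P_b out to Q_t plus the triangle from Q_t to Q*: change in CS = 155.3287 - 299.2734 = -143.9446.

-143.94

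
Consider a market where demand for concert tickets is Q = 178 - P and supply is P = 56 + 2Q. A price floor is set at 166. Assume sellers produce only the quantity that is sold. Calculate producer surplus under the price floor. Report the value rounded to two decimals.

Rewriting demand in inverse form: P = 178 - Q.
Free-market equilibrium: 178 - Q = 56 + 2Q gives Q* = 40.6667, P* = 137.3333.
At the floor price 166, quantity demanded is (178 - 166)/1 = 12; demand is the short side, so Q = 12 trades at P = 166.
The supply price at Q = 12 is 80. PS is the trapezoid between 166 and supply over [0, 12]: (1/2)[(166 - 56) + (166 - 80)](12) = 1176.

1176.00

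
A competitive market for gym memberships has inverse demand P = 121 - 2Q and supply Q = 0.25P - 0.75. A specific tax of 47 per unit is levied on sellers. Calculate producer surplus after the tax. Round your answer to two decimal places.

280.06

Rewriting supply in inverse form: P = 3 + 4Q.
Pre-tax equilibrium: 121 - 2Q = 3 + 4Q gives Q* = 19.6667, P* = 81.6667.
A tax on sellers shifts supply up by 47: 121 - 2Q = 3 + 4Q + 47, so Q_t = 11.8333. Buyers pay P_b = 97.3333; sellers receive P_s = P_b - 47 = 50.3333.
PS = (1/2)(Q_t)(P_s - 3) = (1/2)(11.8333)(47.3333) = 280.0556.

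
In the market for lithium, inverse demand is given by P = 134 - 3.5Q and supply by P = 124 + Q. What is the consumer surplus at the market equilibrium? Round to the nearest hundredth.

Equilibrium: 134 - 3.5Q = 124 + Q, so Q* = 2.2222 and P* = 126.2222.
Consumer surplus is the triangle under demand above P*: (1/2)(2.2222)(134 - 126.2222) = (1/2)(2.2222)(7.7778) = 8.642.

8.64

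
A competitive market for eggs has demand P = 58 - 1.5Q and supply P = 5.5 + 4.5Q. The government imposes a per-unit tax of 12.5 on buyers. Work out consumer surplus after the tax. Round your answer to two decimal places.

33.33

Pre-tax equilibrium: 58 - 1.5Q = 5.5 + 4.5Q gives Q* = 8.75, P* = 44.875.
With the tax, buyers' net willingness to pay falls by 12.5: (58 - 12.5) - 1.5Q = 5.5 + 4.5Q, so Q_t = 6.6667. Buyers pay P_b = 48; sellers receive P_s = P_b - 12.5 = 35.5.
Consumer surplus is the triangle under demand above P_b: (1/2)(6.6667)(58 - 48) = 33.3333.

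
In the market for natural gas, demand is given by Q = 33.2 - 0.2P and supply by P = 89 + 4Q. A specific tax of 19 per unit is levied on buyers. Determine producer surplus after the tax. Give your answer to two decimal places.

83.06

Rewriting demand in inverse form: P = 166 - 5Q.
Without the tax, 166 - 5Q = 89 + 4Q so Q* = 8.5556 and P* = 123.2222.
With the tax, buyers' net willingness to pay falls by 19: (166 - 19) - 5Q = 89 + 4Q, so Q_t = 6.4444. Buyers pay P_b = 133.7778; sellers receive P_s = P_b - 19 = 114.7778.
Producer surplus is the triangle above supply below P_s: (1/2)(6.4444)(114.7778 - 89) = 83.0617.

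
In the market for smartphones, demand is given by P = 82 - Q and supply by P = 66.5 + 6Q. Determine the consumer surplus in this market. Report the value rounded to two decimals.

Equilibrium: 82 - Q = 66.5 + 6Q, so Q* = 2.2143 and P* = 79.7857.
CS is the area between the demand curve and P* from 0 to Q*: (1/2)(2.2143)(2.2143) = 2.4515.

2.45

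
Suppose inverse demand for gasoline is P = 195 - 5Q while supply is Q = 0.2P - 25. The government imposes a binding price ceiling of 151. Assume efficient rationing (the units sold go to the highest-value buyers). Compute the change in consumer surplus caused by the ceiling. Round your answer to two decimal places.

Rewriting supply in inverse form: P = 125 + 5Q.
Free-market equilibrium: 195 - 5Q = 125 + 5Q gives Q* = 7, P* = 160.
At P = 151, sellers supply (151 - 125)/5 = 5.2 while buyers want more, so the quantity traded is 5.2 at price 151.
CS goes from (1/2)(7)(35) = 122.5 to 161.2 (computed as (195 - 151)(5.2) - (1/2)(5)(5.2)^2), a change of 38.7.

38.70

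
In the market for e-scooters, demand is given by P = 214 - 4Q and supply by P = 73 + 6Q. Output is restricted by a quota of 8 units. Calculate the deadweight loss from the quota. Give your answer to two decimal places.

Without the quota, 214 - 4Q = 73 + 6Q gives Q* = 14.1.
At Q = 8 the demand price is 214 - 4(8) = 182 and the supply price is 73 + 6(8) = 121.
Deadweight loss is the triangle between the curves from 8 to 14.1: (1/2)(182 - 121)(14.1 - 8) = 186.05.

186.05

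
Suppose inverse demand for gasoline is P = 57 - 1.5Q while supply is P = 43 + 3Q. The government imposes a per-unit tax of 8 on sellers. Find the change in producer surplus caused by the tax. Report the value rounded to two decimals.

Without the tax, 57 - 1.5Q = 43 + 3Q so Q* = 3.1111 and P* = 52.3333.
A tax on sellers shifts supply up by 8: 57 - 1.5Q = 43 + 3Q + 8, so Q_t = 1.3333. Buyers pay P_b = 55; sellers receive P_s = P_b - 8 = 47.
PS falls from (1/2)(3.1111)(9.3333) = 14.5185 to (1/2)(1.3333)(4) = 2.6667, a change of -11.8519.

-11.85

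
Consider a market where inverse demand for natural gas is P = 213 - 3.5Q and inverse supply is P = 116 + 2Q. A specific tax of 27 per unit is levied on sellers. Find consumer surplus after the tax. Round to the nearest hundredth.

Pre-tax equilibrium: 213 - 3.5Q = 116 + 2Q gives Q* = 17.6364, P* = 151.2727.
A tax on sellers shifts supply up by 27: 213 - 3.5Q = 116 + 2Q + 27, so Q_t = 12.7273. Buyers pay P_b = 168.4545; sellers receive P_s = P_b - 27 = 141.4545.
Consumer surplus is the triangle under demand above P_b: (1/2)(12.7273)(213 - 168.4545) = 283.4711.

283.47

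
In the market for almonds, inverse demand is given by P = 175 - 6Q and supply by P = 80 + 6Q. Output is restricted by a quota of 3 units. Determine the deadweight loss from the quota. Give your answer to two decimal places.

145.04

Unrestricted equilibrium: Q* = (175 - 80)/(6 + 6) = 7.9167.
At Q = 3 the demand price is 175 - 6(3) = 157 and the supply price is 80 + 6(3) = 98.
Deadweight loss is the triangle between the curves from 3 to 7.9167: (1/2)(157 - 98)(7.9167 - 3) = 145.0417.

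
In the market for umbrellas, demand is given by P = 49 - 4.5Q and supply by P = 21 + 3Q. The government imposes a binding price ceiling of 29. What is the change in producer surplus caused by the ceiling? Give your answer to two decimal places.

Without the control, 49 - 4.5Q = 21 + 3Q so Q* = 3.7333 and P* = 32.2.
At P = 29, sellers supply (29 - 21)/3 = 2.6667 while buyers want more, so the quantity traded is 2.6667 at price 29.
PS goes from (1/2)(3.7333)(11.2) = 20.9067 to 10.6667 (computed as (29 - 21)(2.6667) - (1/2)(3)(2.6667)^2), a change of -10.24.

-10.24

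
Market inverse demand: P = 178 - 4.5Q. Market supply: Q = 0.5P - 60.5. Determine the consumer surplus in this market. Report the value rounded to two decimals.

173.02

Rewriting supply in inverse form: P = 121 + 2Q.
Set 178 - 4.5Q = 121 + 2Q, which gives 57 = 6.5Q, so Q* = 8.7692 and P* = 178 - 4.5(8.7692) = 138.5385.
CS is the area between the demand curve and P* from 0 to Q*: (1/2)(8.7692)(39.4615) = 173.0237.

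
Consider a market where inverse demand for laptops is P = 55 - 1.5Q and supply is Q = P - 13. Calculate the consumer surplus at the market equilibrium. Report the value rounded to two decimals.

211.68

Rewriting supply in inverse form: P = 13 + Q.
Setting demand equal to supply, 42 = 2.5Q, so Q* = 16.8 and P* = 29.8.
Consumer surplus is the triangle under demand above P*: (1/2)(16.8)(55 - 29.8) = (1/2)(16.8)(25.2) = 211.68.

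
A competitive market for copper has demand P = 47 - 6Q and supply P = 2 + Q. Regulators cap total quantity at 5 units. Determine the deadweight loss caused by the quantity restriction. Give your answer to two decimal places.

Unrestricted equilibrium: Q* = (47 - 2)/(6 + 1) = 6.4286.
At Q = 5 the demand price is 47 - 6(5) = 17 and the supply price is 2 + (5) = 7.
DWL = (1/2)(gap between curves at 5) x (Q* - 5) = (1/2)(10)(1.4286) = 7.1429.

7.14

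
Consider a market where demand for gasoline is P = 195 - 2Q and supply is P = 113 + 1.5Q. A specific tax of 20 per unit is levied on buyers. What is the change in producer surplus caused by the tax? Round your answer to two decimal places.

-176.33

Without the tax, 195 - 2Q = 113 + 1.5Q so Q* = 23.4286 and P* = 148.1429.
A tax on buyers shifts demand down by 20: (195 - 20) - 2Q = 113 + 1.5Q, so Q_t = 17.7143. Buyers pay P_b = 159.5714; sellers receive P_s = P_b - 20 = 139.5714.
PS falls from (1/2)(23.4286)(35.1429) = 411.6735 to (1/2)(17.7143)(26.5714) = 235.3469, a change of -176.3265.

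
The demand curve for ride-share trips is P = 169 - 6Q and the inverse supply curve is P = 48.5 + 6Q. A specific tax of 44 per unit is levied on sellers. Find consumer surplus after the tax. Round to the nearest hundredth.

121.92

Without the tax, 169 - 6Q = 48.5 + 6Q so Q* = 10.0417 and P* = 108.75.
A tax on sellers shifts supply up by 44: 169 - 6Q = 48.5 + 6Q + 44, so Q_t = 6.375. Buyers pay P_b = 130.75; sellers receive P_s = P_b - 44 = 86.75.
CS = (1/2)(Q_t)(169 - P_b) = (1/2)(6.375)(38.25) = 121.9219.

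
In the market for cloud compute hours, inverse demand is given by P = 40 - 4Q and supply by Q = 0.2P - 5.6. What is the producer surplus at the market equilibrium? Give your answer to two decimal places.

4.44

Rewriting supply in inverse form: P = 28 + 5Q.
Set 40 - 4Q = 28 + 5Q, which gives 12 = 9Q, so Q* = 1.3333 and P* = 40 - 4(1.3333) = 34.6667.
PS is the area between P* and the supply curve from 0 to Q*: (1/2)(1.3333)(6.6667) = 4.4444.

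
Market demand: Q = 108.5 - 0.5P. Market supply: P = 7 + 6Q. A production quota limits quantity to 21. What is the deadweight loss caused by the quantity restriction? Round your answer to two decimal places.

Rewriting demand in inverse form: P = 217 - 2Q.
Unrestricted equilibrium: Q* = (217 - 7)/(2 + 6) = 26.25.
At Q = 21 the demand price is 217 - 2(21) = 175 and the supply price is 7 + 6(21) = 133.
DWL = (1/2)(gap between curves at 21) x (Q* - 21) = (1/2)(42)(5.25) = 110.25.

110.25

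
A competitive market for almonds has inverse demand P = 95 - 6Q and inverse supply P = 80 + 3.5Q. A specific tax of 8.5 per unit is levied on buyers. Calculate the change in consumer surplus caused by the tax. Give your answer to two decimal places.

Without the tax, 95 - 6Q = 80 + 3.5Q so Q* = 1.5789 and P* = 85.5263.
A tax on buyers shifts demand down by 8.5: (95 - 8.5) - 6Q = 80 + 3.5Q, so Q_t = 0.6842. Buyers pay P_b = 90.8947; sellers receive P_s = P_b - 8.5 = 82.3947.
Consumers lose the trapezoid between P* and P_b out to Q_t plus the triangle from Q_t to Q*: change in CS = 1.4044 - 7.4792 = -6.0748.

-6.07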